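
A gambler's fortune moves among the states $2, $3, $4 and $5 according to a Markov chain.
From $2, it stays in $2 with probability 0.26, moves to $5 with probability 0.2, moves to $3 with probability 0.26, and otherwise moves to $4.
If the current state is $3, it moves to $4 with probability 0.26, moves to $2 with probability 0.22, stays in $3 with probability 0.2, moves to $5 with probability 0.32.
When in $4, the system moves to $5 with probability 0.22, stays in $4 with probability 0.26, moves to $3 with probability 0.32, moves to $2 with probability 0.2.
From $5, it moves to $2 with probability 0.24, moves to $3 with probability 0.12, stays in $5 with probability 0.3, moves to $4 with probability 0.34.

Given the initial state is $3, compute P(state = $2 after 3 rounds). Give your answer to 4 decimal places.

0.2286

Propagate the distribution vector 3 rounds from $3.
After 0 rounds: (0.0000, 1.0000, 0.0000, 0.0000)
After 1 round: (0.2200, 0.2000, 0.2600, 0.3200)
After 2 rounds: (0.2300, 0.2188, 0.2900, 0.2612)
After 3 rounds: (0.2286, 0.2277, 0.2855, 0.2582)
P(in $2 after 3 rounds) = 0.2286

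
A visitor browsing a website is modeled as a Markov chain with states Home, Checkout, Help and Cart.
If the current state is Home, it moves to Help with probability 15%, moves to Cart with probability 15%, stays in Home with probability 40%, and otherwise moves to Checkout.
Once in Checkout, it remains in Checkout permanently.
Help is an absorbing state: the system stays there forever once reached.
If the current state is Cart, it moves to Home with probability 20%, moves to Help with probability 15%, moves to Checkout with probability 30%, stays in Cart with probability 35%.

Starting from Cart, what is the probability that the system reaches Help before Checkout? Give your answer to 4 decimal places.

0.3333

Let h(s) be the probability of absorption at Help starting from transient state s. Then h(Help) = 1 and h(Checkout) = 0. By first-step analysis:
h(Home) = 0.4·h(Home) + 0.3·0 + 0.15·1 + 0.15·h(Cart)
h(Cart) = 0.2·h(Home) + 0.3·0 + 0.15·1 + 0.35·h(Cart)
Solving: h(Home) = 0.3333, h(Cart) = 0.3333.
Starting from Cart, the probability is 0.3333.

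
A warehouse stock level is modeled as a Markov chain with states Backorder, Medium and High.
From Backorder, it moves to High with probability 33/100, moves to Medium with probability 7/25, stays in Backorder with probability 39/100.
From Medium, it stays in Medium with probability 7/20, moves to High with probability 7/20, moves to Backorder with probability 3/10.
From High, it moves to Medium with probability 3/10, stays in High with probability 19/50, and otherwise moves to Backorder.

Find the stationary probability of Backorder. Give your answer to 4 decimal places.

0.3374

Let the stationary distribution be π with π = πP and π_1 + π_2 + π_3 = 1.
π_1 = 0.39·π_1 + 0.3·π_2 + 0.32·π_3
π_2 = 0.28·π_1 + 0.35·π_2 + 0.3·π_3
Solving with the normalization constraint gives π = (0.3374, 0.3087, 0.3539).
So the stationary probability of Backorder is 0.3374.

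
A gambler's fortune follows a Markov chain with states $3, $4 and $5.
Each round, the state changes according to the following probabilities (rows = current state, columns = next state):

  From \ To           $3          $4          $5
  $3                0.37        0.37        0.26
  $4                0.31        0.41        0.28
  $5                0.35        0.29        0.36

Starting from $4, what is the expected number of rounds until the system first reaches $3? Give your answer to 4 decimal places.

Let t(s) be the expected number of rounds to first reach $3 from state s, with t($3) = 0. Conditioning on the first round:
t($4) = 1 + 0.41·t($4) + 0.28·t($5)
t($5) = 1 + 0.29·t($4) + 0.36·t($5)
Solving: t($4) = 3.1039, t($5) = 2.9690.
Expected rounds from $4 to $3: 3.1039.

3.1039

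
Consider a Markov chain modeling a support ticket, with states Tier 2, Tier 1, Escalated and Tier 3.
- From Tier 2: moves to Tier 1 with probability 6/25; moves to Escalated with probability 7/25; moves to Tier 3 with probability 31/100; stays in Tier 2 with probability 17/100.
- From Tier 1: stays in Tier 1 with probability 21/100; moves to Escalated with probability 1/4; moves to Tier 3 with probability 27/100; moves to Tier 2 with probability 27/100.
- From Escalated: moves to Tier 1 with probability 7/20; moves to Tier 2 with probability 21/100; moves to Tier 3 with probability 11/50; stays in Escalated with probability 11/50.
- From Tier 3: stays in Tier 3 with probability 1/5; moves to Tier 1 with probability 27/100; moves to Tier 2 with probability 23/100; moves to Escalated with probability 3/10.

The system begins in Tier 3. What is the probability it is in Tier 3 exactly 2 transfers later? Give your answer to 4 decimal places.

Propagate the distribution vector 2 transfers from Tier 3.
After 0 transfers: (0.0000, 0.0000, 0.0000, 1.0000)
After 1 transfer: (0.2300, 0.2700, 0.3000, 0.2000)
After 2 transfers: (0.2210, 0.2709, 0.2579, 0.2502)
P(in Tier 3 after 2 transfers) = 0.2502

0.2502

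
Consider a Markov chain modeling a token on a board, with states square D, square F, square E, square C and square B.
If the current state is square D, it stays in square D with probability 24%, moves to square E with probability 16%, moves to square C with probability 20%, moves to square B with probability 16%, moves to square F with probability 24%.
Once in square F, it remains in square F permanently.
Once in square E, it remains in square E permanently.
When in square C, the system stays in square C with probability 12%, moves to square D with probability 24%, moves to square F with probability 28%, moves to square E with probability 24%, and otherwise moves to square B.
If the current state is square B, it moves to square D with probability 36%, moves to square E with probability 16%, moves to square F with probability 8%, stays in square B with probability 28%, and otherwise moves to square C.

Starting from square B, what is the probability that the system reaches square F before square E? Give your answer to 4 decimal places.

Let h(s) be the probability of absorption at square F starting from transient state s. Then h(square F) = 1 and h(square E) = 0. By first-step analysis:
h(square D) = 0.24·h(square D) + 0.24·1 + 0.16·0 + 0.2·h(square C) + 0.16·h(square B)
h(square C) = 0.24·h(square D) + 0.28·1 + 0.24·0 + 0.12·h(square C) + 0.12·h(square B)
h(square B) = 0.36·h(square D) + 0.08·1 + 0.16·0 + 0.12·h(square C) + 0.28·h(square B)
Solving: h(square D) = 0.5576, h(square C) = 0.5356, h(square B) = 0.4792.
Starting from square B, the probability is 0.4792.

0.4792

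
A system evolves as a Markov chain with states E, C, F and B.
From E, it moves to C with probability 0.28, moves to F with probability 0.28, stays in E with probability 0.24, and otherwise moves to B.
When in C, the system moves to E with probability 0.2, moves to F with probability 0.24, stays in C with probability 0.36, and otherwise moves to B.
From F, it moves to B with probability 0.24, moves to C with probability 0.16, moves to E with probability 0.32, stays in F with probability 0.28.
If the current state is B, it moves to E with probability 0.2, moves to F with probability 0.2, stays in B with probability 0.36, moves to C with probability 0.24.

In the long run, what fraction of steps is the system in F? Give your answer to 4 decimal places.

0.2496

Let the stationary distribution be π with π = πP and π_1 + π_2 + π_3 + π_4 = 1.
π_1 = 0.24·π_1 + 0.2·π_2 + 0.32·π_3 + 0.2·π_4
π_2 = 0.28·π_1 + 0.36·π_2 + 0.16·π_3 + 0.24·π_4
π_3 = 0.28·π_1 + 0.24·π_2 + 0.28·π_3 + 0.2·π_4
Solving with the normalization constraint gives π = (0.2395, 0.2609, 0.2496, 0.2500).
So the stationary probability of F is 0.2496.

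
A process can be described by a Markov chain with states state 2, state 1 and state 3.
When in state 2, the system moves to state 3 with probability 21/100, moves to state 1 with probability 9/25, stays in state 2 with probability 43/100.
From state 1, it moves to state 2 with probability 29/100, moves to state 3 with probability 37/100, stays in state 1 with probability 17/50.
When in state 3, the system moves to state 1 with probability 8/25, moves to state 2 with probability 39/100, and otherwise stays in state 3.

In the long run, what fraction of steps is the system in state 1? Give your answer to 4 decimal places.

Let the stationary distribution be π with π = πP and π_1 + π_2 + π_3 = 1.
π_1 = 0.43·π_1 + 0.29·π_2 + 0.39·π_3
π_2 = 0.36·π_1 + 0.34·π_2 + 0.32·π_3
Solving with the normalization constraint gives π = (0.3707, 0.3417, 0.2877).
So the stationary probability of state 1 is 0.3417.

0.3417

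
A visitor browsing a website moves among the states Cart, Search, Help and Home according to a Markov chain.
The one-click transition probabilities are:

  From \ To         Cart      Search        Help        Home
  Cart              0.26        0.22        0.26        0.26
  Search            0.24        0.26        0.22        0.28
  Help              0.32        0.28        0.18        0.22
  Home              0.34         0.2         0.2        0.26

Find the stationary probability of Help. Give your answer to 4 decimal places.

0.2177

Let the stationary distribution be π with π = πP and π_1 + π_2 + π_3 + π_4 = 1.
π_1 = 0.26·π_1 + 0.24·π_2 + 0.32·π_3 + 0.34·π_4
π_2 = 0.22·π_1 + 0.26·π_2 + 0.28·π_3 + 0.2·π_4
π_3 = 0.26·π_1 + 0.22·π_2 + 0.18·π_3 + 0.2·π_4
Solving with the normalization constraint gives π = (0.2888, 0.2374, 0.2177, 0.2560).
So the stationary probability of Help is 0.2177.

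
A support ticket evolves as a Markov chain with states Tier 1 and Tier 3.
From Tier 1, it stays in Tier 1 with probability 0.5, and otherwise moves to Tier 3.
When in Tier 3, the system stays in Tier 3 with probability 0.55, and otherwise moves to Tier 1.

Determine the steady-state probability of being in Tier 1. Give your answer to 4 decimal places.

0.4737

Let the stationary distribution be π with π = πP and π_1 + π_2 = 1.
π_1 = 0.5·π_1 + 0.45·π_2
Solving with the normalization constraint gives π = (0.4737, 0.5263).
So the stationary probability of Tier 1 is 0.4737.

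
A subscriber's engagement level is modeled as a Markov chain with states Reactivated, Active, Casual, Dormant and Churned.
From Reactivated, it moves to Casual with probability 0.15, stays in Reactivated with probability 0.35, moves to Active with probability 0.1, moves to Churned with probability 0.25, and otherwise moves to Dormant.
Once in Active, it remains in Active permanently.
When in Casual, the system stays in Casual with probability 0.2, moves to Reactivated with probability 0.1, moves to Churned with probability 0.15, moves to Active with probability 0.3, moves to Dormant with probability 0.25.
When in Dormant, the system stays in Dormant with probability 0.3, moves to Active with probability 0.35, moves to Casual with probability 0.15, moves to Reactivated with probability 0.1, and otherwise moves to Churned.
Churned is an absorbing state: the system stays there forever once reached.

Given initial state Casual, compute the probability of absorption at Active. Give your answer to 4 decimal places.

Let h(s) be the probability of absorption at Active starting from transient state s. Then h(Active) = 1 and h(Churned) = 0. By first-step analysis:
h(Reactivated) = 0.35·h(Reactivated) + 0.1·1 + 0.15·h(Casual) + 0.15·h(Dormant) + 0.25·0
h(Casual) = 0.1·h(Reactivated) + 0.3·1 + 0.2·h(Casual) + 0.25·h(Dormant) + 0.15·0
h(Dormant) = 0.1·h(Reactivated) + 0.35·1 + 0.15·h(Casual) + 0.3·h(Dormant) + 0.1·0
Solving: h(Reactivated) = 0.4681, h(Casual) = 0.6545, h(Dormant) = 0.7071.
Starting from Casual, the probability is 0.6545.

0.6545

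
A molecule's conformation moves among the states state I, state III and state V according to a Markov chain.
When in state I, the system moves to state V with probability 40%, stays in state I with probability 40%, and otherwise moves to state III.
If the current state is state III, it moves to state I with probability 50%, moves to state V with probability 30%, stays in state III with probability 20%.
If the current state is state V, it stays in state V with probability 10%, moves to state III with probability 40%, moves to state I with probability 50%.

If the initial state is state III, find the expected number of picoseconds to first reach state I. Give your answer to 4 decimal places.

Let t(s) be the expected number of picoseconds to first reach state I from state s, with t(state I) = 0. Conditioning on the first picosecond:
t(state III) = 1 + 0.2·t(state III) + 0.3·t(state V)
t(state V) = 1 + 0.4·t(state III) + 0.1·t(state V)
Solving: t(state III) = 2.0000, t(state V) = 2.0000.
Expected picoseconds from state III to state I: 2.0000.

2.0000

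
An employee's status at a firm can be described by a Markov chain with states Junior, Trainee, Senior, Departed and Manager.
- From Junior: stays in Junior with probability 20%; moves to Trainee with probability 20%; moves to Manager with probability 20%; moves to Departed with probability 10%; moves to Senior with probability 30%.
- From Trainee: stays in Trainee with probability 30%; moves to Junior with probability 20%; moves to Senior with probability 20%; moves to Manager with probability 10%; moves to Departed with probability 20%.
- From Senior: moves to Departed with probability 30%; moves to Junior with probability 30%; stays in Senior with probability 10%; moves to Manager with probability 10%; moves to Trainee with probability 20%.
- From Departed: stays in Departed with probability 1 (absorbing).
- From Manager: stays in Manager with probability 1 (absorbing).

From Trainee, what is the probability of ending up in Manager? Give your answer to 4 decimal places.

0.3811

Let h(s) be the probability of absorption at Manager starting from transient state s. Then h(Manager) = 1 and h(Departed) = 0. By first-step analysis:
h(Junior) = 0.2·h(Junior) + 0.2·h(Trainee) + 0.3·h(Senior) + 0.1·0 + 0.2·1
h(Trainee) = 0.2·h(Junior) + 0.3·h(Trainee) + 0.2·h(Senior) + 0.2·0 + 0.1·1
h(Senior) = 0.3·h(Junior) + 0.2·h(Trainee) + 0.1·h(Senior) + 0.3·0 + 0.1·1
Solving: h(Junior) = 0.4785, h(Trainee) = 0.3811, h(Senior) = 0.3553.
Starting from Trainee, the probability is 0.3811.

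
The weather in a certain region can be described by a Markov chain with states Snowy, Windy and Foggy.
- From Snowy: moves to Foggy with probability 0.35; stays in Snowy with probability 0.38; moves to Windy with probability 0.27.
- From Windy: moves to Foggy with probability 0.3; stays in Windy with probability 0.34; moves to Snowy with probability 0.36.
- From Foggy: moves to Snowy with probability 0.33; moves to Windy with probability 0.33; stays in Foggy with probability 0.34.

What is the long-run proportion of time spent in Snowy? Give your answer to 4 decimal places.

Let the stationary distribution be π with π = πP and π_1 + π_2 + π_3 = 1.
π_1 = 0.38·π_1 + 0.36·π_2 + 0.33·π_3
π_2 = 0.27·π_1 + 0.34·π_2 + 0.33·π_3
Solving with the normalization constraint gives π = (0.3572, 0.3117, 0.3311).
So the stationary probability of Snowy is 0.3572.

0.3572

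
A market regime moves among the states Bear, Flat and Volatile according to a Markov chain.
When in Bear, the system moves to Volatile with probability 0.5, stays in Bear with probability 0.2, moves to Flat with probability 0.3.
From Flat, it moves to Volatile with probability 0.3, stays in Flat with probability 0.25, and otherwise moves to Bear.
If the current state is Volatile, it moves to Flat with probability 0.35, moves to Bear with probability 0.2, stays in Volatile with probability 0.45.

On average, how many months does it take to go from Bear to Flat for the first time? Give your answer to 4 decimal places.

3.0882

Let t(s) be the expected number of months to first reach Flat from state s, with t(Flat) = 0. Conditioning on the first month:
t(Bear) = 1 + 0.2·t(Bear) + 0.5·t(Volatile)
t(Volatile) = 1 + 0.2·t(Bear) + 0.45·t(Volatile)
Solving: t(Bear) = 3.0882, t(Volatile) = 2.9412.
Expected months from Bear to Flat: 3.0882.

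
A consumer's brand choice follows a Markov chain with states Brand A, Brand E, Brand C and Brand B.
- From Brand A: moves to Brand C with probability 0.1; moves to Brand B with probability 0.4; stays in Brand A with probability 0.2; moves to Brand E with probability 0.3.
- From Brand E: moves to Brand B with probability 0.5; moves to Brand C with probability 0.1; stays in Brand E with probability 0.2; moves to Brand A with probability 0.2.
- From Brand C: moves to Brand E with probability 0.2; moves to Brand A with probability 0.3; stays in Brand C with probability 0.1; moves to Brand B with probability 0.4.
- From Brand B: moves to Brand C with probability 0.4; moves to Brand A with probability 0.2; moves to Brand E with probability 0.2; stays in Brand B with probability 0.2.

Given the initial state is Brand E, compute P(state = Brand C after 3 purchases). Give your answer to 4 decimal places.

Propagate the distribution vector 3 purchases from Brand E.
After 0 purchases: (0.0000, 1.0000, 0.0000, 0.0000)
After 1 purchase: (0.2000, 0.2000, 0.1000, 0.5000)
After 2 purchases: (0.2100, 0.2200, 0.2500, 0.3200)
After 3 purchases: (0.2250, 0.2210, 0.1960, 0.3580)
P(in Brand C after 3 purchases) = 0.1960

0.1960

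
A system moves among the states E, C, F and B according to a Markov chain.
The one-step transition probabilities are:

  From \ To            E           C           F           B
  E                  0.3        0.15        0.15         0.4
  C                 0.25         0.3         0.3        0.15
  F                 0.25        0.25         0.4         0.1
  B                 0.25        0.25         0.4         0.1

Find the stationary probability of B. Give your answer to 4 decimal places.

Let the stationary distribution be π with π = πP and π_1 + π_2 + π_3 + π_4 = 1.
π_1 = 0.3·π_1 + 0.25·π_2 + 0.25·π_3 + 0.25·π_4
π_2 = 0.15·π_1 + 0.3·π_2 + 0.25·π_3 + 0.25·π_4
π_3 = 0.15·π_1 + 0.3·π_2 + 0.4·π_3 + 0.4·π_4
Solving with the normalization constraint gives π = (0.2632, 0.2355, 0.3107, 0.1907).
So the stationary probability of B is 0.1907.

0.1907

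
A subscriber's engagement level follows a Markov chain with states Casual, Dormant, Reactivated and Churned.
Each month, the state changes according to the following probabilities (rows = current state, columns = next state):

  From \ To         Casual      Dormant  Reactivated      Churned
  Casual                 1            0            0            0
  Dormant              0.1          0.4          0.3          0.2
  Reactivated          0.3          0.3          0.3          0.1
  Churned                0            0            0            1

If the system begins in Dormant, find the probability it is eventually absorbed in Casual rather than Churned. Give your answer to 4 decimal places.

Let h(s) be the probability of absorption at Casual starting from transient state s. Then h(Casual) = 1 and h(Churned) = 0. By first-step analysis:
h(Dormant) = 0.1·1 + 0.4·h(Dormant) + 0.3·h(Reactivated) + 0.2·0
h(Reactivated) = 0.3·1 + 0.3·h(Dormant) + 0.3·h(Reactivated) + 0.1·0
Solving: h(Dormant) = 0.4848, h(Reactivated) = 0.6364.
Starting from Dormant, the probability is 0.4848.

0.4848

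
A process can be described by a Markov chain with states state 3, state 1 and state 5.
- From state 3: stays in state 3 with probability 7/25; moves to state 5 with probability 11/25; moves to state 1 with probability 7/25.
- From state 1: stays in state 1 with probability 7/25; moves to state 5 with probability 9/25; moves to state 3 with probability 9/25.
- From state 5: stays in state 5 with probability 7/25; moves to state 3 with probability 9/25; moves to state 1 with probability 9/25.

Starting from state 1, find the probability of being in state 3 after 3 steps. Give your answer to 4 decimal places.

Propagate the distribution vector 3 steps from state 1.
After 0 steps: (0.0000, 1.0000, 0.0000)
After 1 step: (0.3600, 0.2800, 0.3600)
After 2 steps: (0.3312, 0.3088, 0.3600)
After 3 steps: (0.3335, 0.3088, 0.3577)
P(in state 3 after 3 steps) = 0.3335

0.3335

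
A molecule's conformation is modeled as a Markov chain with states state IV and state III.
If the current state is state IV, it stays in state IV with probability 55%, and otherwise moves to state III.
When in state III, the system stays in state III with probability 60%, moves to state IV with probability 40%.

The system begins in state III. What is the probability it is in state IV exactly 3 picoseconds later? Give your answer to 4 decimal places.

0.4690

Propagate the distribution vector 3 picoseconds from state III.
After 0 picoseconds: (0.0000, 1.0000)
After 1 picosecond: (0.4000, 0.6000)
After 2 picoseconds: (0.4600, 0.5400)
After 3 picoseconds: (0.4690, 0.5310)
P(in state IV after 3 picoseconds) = 0.4690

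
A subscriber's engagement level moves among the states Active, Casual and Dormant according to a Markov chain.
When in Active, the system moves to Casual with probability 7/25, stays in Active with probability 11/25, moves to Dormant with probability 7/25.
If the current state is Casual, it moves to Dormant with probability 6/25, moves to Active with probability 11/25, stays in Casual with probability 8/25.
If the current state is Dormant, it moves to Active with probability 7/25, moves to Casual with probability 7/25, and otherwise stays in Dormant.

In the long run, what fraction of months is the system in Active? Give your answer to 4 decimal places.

Let the stationary distribution be π with π = πP and π_1 + π_2 + π_3 = 1.
π_1 = 0.44·π_1 + 0.44·π_2 + 0.28·π_3
π_2 = 0.28·π_1 + 0.32·π_2 + 0.28·π_3
Solving with the normalization constraint gives π = (0.3889, 0.2917, 0.3194).
So the stationary probability of Active is 0.3889.

0.3889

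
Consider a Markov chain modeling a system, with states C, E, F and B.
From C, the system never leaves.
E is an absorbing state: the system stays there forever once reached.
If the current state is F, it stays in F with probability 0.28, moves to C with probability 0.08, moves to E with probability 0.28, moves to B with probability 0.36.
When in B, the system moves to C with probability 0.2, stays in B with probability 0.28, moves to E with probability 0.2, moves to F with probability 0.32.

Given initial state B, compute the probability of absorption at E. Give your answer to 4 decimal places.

Let h(s) be the probability of absorption at E starting from transient state s. Then h(E) = 1 and h(C) = 0. By first-step analysis:
h(F) = 0.08·0 + 0.28·1 + 0.28·h(F) + 0.36·h(B)
h(B) = 0.2·0 + 0.2·1 + 0.32·h(F) + 0.28·h(B)
Solving: h(F) = 0.6786, h(B) = 0.5794.
Starting from B, the probability is 0.5794.

0.5794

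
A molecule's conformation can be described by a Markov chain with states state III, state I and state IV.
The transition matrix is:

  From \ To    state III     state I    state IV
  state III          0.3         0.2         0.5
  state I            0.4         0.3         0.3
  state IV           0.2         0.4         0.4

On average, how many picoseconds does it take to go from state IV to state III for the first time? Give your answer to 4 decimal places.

Let t(s) be the expected number of picoseconds to first reach state III from state s, with t(state III) = 0. Conditioning on the first picosecond:
t(state I) = 1 + 0.3·t(state I) + 0.3·t(state IV)
t(state IV) = 1 + 0.4·t(state I) + 0.4·t(state IV)
Solving: t(state I) = 3.0000, t(state IV) = 3.6667.
Expected picoseconds from state IV to state III: 3.6667.

3.6667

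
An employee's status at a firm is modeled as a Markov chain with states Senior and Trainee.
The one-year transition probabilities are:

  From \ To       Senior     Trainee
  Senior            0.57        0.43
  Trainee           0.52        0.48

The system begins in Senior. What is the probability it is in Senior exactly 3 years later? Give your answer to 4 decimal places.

Propagate the distribution vector 3 years from Senior.
After 0 years: (1.0000, 0.0000)
After 1 year: (0.5700, 0.4300)
After 2 years: (0.5485, 0.4515)
After 3 years: (0.5474, 0.4526)
P(in Senior after 3 years) = 0.5474

0.5474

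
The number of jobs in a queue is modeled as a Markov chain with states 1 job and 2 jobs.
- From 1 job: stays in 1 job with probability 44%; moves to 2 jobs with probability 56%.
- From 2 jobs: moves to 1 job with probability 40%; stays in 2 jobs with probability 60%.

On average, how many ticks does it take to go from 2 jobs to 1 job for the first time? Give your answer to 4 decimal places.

Let t(s) be the expected number of ticks to first reach 1 job from state s, with t(1 job) = 0. Conditioning on the first tick:
t(2 jobs) = 1 + 0.6·t(2 jobs)
Solving: t(2 jobs) = 2.5000.
Expected ticks from 2 jobs to 1 job: 2.5000.

2.5000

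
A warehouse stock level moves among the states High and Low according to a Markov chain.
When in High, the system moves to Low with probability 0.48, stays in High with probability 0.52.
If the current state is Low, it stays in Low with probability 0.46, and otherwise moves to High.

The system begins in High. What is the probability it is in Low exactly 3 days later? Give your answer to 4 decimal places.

Propagate the distribution vector 3 days from High.
After 0 days: (1.0000, 0.0000)
After 1 day: (0.5200, 0.4800)
After 2 days: (0.5296, 0.4704)
After 3 days: (0.5294, 0.4706)
P(in Low after 3 days) = 0.4706

0.4706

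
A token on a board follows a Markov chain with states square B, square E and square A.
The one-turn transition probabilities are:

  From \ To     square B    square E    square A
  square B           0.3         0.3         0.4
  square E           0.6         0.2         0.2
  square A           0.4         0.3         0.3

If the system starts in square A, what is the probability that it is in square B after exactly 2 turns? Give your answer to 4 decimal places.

0.4200

Sum over the intermediate state after 1 turn:
P = P(square A→square B)·P(square B→square B) + P(square A→square E)·P(square E→square B) + P(square A→square A)·P(square A→square B)
  = 0.4×0.3 + 0.3×0.6 + 0.3×0.4
  = 0.1200 + 0.1800 + 0.1200 = 0.4200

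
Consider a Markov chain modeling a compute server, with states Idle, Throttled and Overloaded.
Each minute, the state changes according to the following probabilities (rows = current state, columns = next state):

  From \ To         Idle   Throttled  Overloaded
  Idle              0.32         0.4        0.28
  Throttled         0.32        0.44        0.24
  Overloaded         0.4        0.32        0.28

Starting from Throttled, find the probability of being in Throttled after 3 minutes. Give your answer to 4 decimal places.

0.3949

Propagate the distribution vector 3 minutes from Throttled.
After 0 minutes: (0.0000, 1.0000, 0.0000)
After 1 minute: (0.3200, 0.4400, 0.2400)
After 2 minutes: (0.3392, 0.3984, 0.2624)
After 3 minutes: (0.3410, 0.3949, 0.2641)
P(in Throttled after 3 minutes) = 0.3949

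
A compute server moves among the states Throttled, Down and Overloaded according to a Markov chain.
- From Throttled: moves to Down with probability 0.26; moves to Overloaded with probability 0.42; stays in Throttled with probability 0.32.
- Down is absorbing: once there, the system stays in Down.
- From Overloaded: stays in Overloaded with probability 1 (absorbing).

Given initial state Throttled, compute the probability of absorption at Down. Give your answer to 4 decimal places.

0.3824

Let h(s) be the probability of absorption at Down starting from transient state s. Then h(Down) = 1 and h(Overloaded) = 0. By first-step analysis:
h(Throttled) = 0.32·h(Throttled) + 0.26·1 + 0.42·0
Solving: h(Throttled) = 0.3824.
Starting from Throttled, the probability is 0.3824.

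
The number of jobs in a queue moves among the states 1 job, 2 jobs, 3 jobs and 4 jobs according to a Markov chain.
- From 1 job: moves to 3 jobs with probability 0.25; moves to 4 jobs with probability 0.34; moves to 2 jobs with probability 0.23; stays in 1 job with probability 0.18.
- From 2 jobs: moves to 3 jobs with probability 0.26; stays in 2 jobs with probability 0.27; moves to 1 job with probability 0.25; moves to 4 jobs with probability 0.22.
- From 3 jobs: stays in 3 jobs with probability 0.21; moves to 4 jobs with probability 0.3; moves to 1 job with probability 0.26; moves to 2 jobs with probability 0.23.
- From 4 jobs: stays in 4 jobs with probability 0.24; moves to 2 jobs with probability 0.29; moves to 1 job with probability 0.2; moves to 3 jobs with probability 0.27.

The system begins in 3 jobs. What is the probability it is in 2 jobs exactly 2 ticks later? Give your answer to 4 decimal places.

Propagate the distribution vector 2 ticks from 3 jobs.
After 0 ticks: (0.0000, 0.0000, 1.0000, 0.0000)
After 1 tick: (0.2600, 0.2300, 0.2100, 0.3000)
After 2 ticks: (0.2189, 0.2572, 0.2499, 0.2740)
P(in 2 jobs after 2 ticks) = 0.2572

0.2572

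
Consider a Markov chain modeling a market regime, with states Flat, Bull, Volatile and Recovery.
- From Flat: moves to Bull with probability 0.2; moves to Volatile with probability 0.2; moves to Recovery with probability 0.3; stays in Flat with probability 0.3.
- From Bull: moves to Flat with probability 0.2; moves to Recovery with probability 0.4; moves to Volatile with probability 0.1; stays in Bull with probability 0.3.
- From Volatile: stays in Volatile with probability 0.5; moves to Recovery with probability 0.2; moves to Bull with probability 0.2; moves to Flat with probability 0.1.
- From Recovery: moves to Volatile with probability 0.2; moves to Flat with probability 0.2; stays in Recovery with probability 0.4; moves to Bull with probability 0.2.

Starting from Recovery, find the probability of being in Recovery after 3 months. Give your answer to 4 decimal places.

0.3320

Propagate the distribution vector 3 months from Recovery.
After 0 months: (0.0000, 0.0000, 0.0000, 1.0000)
After 1 month: (0.2000, 0.2000, 0.2000, 0.4000)
After 2 months: (0.2000, 0.2200, 0.2400, 0.3400)
After 3 months: (0.1960, 0.2220, 0.2500, 0.3320)
P(in Recovery after 3 months) = 0.3320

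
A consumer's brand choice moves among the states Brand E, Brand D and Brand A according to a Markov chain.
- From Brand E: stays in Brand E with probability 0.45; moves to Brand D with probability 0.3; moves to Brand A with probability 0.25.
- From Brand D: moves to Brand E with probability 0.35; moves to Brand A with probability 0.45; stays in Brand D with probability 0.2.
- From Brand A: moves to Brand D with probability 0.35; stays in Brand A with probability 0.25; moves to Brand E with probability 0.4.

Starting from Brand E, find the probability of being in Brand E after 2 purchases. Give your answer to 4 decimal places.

0.4075

Sum over the intermediate state after 1 purchase:
P = P(Brand E→Brand E)·P(Brand E→Brand E) + P(Brand E→Brand D)·P(Brand D→Brand E) + P(Brand E→Brand A)·P(Brand A→Brand E)
  = 0.45×0.45 + 0.3×0.35 + 0.25×0.4
  = 0.2025 + 0.1050 + 0.1000 = 0.4075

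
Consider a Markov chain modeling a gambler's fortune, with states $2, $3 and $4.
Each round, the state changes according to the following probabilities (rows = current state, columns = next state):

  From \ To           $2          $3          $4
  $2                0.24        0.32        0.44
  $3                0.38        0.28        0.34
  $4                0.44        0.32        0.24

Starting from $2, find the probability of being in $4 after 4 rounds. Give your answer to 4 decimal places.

0.3402

Propagate the distribution vector 4 rounds from $2.
After 0 rounds: (1.0000, 0.0000, 0.0000)
After 1 round: (0.2400, 0.3200, 0.4400)
After 2 rounds: (0.3728, 0.3072, 0.3200)
After 3 rounds: (0.3470, 0.3077, 0.3453)
After 4 rounds: (0.3521, 0.3077, 0.3402)
P(in $4 after 4 rounds) = 0.3402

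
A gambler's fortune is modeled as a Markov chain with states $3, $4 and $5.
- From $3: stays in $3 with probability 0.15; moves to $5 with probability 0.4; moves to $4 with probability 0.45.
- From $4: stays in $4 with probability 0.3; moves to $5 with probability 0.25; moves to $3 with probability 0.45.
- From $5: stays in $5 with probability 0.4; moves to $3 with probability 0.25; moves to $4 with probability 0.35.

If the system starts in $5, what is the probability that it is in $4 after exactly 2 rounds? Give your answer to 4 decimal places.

Sum over the intermediate state after 1 round:
P = P($5→$3)·P($3→$4) + P($5→$4)·P($4→$4) + P($5→$5)·P($5→$4)
  = 0.25×0.45 + 0.35×0.3 + 0.4×0.35
  = 0.1125 + 0.1050 + 0.1400 = 0.3575

0.3575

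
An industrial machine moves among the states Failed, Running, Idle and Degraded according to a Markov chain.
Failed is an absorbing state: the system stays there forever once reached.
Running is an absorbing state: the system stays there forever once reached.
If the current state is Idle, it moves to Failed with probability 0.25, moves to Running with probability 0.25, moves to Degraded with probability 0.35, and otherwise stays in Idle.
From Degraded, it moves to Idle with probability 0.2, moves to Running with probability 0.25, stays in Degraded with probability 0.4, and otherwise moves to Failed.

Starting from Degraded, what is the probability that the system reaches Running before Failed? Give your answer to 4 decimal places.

0.5966

Let h(s) be the probability of absorption at Running starting from transient state s. Then h(Running) = 1 and h(Failed) = 0. By first-step analysis:
h(Idle) = 0.25·0 + 0.25·1 + 0.15·h(Idle) + 0.35·h(Degraded)
h(Degraded) = 0.15·0 + 0.25·1 + 0.2·h(Idle) + 0.4·h(Degraded)
Solving: h(Idle) = 0.5398, h(Degraded) = 0.5966.
Starting from Degraded, the probability is 0.5966.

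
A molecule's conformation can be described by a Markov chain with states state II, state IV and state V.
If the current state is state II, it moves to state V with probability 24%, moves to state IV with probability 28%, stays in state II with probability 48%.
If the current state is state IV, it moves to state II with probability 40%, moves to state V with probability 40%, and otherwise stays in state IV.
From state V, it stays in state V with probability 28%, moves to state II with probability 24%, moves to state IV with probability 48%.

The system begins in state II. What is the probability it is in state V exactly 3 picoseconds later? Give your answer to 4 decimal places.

0.3007

Propagate the distribution vector 3 picoseconds from state II.
After 0 picoseconds: (1.0000, 0.0000, 0.0000)
After 1 picosecond: (0.4800, 0.2800, 0.2400)
After 2 picoseconds: (0.4000, 0.3056, 0.2944)
After 3 picoseconds: (0.3849, 0.3144, 0.3007)
P(in state V after 3 picoseconds) = 0.3007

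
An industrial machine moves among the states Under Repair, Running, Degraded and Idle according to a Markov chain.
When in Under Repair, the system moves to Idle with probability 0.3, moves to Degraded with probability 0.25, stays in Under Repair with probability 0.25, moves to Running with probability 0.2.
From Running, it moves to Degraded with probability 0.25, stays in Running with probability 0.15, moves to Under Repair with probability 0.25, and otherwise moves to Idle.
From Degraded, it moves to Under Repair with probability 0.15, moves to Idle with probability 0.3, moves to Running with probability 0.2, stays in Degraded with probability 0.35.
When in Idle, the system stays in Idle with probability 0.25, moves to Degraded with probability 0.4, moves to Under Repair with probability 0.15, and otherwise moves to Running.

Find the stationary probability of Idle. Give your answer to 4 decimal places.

Let the stationary distribution be π with π = πP and π_1 + π_2 + π_3 + π_4 = 1.
π_1 = 0.25·π_1 + 0.25·π_2 + 0.15·π_3 + 0.15·π_4
π_2 = 0.2·π_1 + 0.15·π_2 + 0.2·π_3 + 0.2·π_4
π_3 = 0.25·π_1 + 0.25·π_2 + 0.35·π_3 + 0.4·π_4
Solving with the normalization constraint gives π = (0.1878, 0.1905, 0.3269, 0.2948).
So the stationary probability of Idle is 0.2948.

0.2948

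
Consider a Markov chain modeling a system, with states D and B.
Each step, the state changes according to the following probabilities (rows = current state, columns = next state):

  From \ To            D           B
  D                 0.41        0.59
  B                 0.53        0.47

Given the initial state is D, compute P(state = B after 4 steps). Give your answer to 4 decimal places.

0.5267

Propagate the distribution vector 4 steps from D.
After 0 steps: (1.0000, 0.0000)
After 1 step: (0.4100, 0.5900)
After 2 steps: (0.4808, 0.5192)
After 3 steps: (0.4723, 0.5277)
After 4 steps: (0.4733, 0.5267)
P(in B after 4 steps) = 0.5267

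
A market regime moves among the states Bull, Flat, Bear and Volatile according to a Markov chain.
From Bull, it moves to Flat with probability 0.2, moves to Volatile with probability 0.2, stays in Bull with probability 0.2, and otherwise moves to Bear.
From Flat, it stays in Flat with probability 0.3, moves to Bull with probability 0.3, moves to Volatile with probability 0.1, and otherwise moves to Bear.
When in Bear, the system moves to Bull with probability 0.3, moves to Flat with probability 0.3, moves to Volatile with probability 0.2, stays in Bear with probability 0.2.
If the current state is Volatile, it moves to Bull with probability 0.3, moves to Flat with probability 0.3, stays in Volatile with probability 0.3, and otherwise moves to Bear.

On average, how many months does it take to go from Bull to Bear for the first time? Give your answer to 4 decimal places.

3.1538

Let t(s) be the expected number of months to first reach Bear from state s, with t(Bear) = 0. Conditioning on the first month:
t(Bull) = 1 + 0.2·t(Bull) + 0.2·t(Flat) + 0.2·t(Volatile)
t(Flat) = 1 + 0.3·t(Bull) + 0.3·t(Flat) + 0.1·t(Volatile)
t(Volatile) = 1 + 0.3·t(Bull) + 0.3·t(Flat) + 0.3·t(Volatile)
Solving: t(Bull) = 3.1538, t(Flat) = 3.3846, t(Volatile) = 4.2308.
Expected months from Bull to Bear: 3.1538.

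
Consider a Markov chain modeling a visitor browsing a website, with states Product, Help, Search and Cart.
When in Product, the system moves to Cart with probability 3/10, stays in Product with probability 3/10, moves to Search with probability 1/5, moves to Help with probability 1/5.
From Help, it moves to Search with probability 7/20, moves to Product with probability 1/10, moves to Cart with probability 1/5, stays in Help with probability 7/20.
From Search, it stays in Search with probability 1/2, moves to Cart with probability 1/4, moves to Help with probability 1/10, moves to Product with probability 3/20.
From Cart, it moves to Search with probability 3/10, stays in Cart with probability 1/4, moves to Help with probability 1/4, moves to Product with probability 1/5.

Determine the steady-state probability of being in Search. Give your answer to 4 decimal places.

Let the stationary distribution be π with π = πP and π_1 + π_2 + π_3 + π_4 = 1.
π_1 = 0.3·π_1 + 0.1·π_2 + 0.15·π_3 + 0.2·π_4
π_2 = 0.2·π_1 + 0.35·π_2 + 0.1·π_3 + 0.25·π_4
π_3 = 0.2·π_1 + 0.35·π_2 + 0.5·π_3 + 0.3·π_4
Solving with the normalization constraint gives π = (0.1789, 0.2069, 0.3656, 0.2486).
So the stationary probability of Search is 0.3656.

0.3656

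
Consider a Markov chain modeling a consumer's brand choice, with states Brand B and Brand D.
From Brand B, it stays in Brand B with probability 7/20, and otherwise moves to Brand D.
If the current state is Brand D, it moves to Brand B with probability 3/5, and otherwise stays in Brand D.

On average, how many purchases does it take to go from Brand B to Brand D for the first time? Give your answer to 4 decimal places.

1.5385

Let t(s) be the expected number of purchases to first reach Brand D from state s, with t(Brand D) = 0. Conditioning on the first purchase:
t(Brand B) = 1 + 0.35·t(Brand B)
Solving: t(Brand B) = 1.5385.
Expected purchases from Brand B to Brand D: 1.5385.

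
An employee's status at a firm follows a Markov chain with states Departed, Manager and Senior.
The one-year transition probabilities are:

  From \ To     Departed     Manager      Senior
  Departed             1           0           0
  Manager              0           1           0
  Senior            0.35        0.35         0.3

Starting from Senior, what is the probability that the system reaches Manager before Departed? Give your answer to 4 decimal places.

Let h(s) be the probability of absorption at Manager starting from transient state s. Then h(Manager) = 1 and h(Departed) = 0. By first-step analysis:
h(Senior) = 0.35·0 + 0.35·1 + 0.3·h(Senior)
Solving: h(Senior) = 0.5000.
Starting from Senior, the probability is 0.5000.

0.5000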